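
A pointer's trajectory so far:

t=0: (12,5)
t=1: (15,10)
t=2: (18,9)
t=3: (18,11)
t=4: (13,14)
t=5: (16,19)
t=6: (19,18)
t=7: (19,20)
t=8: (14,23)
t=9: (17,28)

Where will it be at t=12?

(15,32)

Differencing gives (+3,+5), (+3,-1), (+0,+2), (-5,+3), (+3,+5), (+3,-1), (+0,+2), (-5,+3), (+3,+5). This is the pattern (+3,+5), (+3,-1), (+0,+2), (-5,+3) repeated.
step 10: apply (+3,-1) → (20,27)
step 11: apply (+0,+2) → (20,29)
step 12: apply (-5,+3) → (15,32)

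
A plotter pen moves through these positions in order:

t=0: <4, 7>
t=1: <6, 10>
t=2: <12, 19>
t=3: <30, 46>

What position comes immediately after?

<84, 127>

Step-to-step displacements: <+2, +3>, <+6, +9>, <+18, +27>; each is 3× the previous.
step 4: <30, 46> + <+54, +81> → <84, 127>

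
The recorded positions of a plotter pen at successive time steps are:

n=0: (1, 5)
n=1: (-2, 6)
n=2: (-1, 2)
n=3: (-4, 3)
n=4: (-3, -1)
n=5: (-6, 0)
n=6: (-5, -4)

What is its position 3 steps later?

The moves between consecutive positions are (-3, +1), (+1, -4), (-3, +1), (+1, -4), (-3, +1), (+1, -4); they repeat the 2-cycle [(-3, +1), (+1, -4)].
step 7: apply (-3, +1) → (-8, -3)
step 8: apply (+1, -4) → (-7, -7)
step 9: apply (-3, +1) → (-10, -6)

(-10, -6)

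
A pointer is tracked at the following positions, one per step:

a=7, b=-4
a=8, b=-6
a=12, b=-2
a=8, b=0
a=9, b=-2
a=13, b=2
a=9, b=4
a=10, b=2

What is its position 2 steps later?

a=10, b=8

The moves between consecutive positions are (+1, -2), (+4, +4), (-4, +2), (+1, -2), (+4, +4), (-4, +2), (+1, -2); they repeat the 3-cycle [(+1, -2), (+4, +4), (-4, +2)].
step 8: apply (+4, +4) → a=14, b=6
step 9: apply (-4, +2) → a=10, b=8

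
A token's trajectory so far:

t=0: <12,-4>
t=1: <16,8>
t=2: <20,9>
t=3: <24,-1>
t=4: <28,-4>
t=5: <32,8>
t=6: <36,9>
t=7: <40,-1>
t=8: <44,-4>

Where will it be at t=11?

<56,-1>

The first coordinate changes by +4 each step, so at step 11 it is 12 + 11·(4) = 56.
The second coordinate repeats the cycle [-4, 8, 9, -1] with period 4; step 11 mod 4 = 3, giving -1.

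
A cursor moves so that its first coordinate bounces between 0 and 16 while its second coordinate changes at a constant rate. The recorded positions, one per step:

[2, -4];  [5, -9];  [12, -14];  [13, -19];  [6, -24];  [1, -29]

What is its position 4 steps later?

The first coordinate travels 7 per step and bounces off the walls at 0 and 16.
  step 6: 1 → 8
  step 7: 8 → 15
  step 8: 15 → 10
  step 9: 10 → 3
The second coordinate changes by -5 each step: at step 9 it is -49.

[3, -49]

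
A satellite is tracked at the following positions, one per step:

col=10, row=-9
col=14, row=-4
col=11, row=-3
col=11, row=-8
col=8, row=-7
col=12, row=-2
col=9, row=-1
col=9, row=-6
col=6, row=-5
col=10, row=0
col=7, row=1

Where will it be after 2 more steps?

col=4, row=-3

Differencing gives (+4, +5), (-3, +1), (+0, -5), (-3, +1), (+4, +5), (-3, +1), (+0, -5), (-3, +1), (+4, +5), (-3, +1). This is the pattern (+4, +5), (-3, +1), (+0, -5), (-3, +1) repeated.
step 11: apply (+0, -5) → col=7, row=-4
step 12: apply (-3, +1) → col=4, row=-3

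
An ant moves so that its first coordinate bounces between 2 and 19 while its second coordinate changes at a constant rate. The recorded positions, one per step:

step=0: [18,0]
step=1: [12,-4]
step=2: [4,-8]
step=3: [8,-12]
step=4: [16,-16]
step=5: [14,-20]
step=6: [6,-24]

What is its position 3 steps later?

The first coordinate reflects between 2 and 19, moving 8 per step.
  step 7: 6 → 6
  step 8: 6 → 14
  step 9: 14 → 16
The second coordinate changes by -4 each step: at step 9 it is -36.

[16,-36]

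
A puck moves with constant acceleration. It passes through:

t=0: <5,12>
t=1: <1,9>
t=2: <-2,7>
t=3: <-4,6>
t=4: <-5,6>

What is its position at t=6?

First differences are <-4,-3>, <-3,-2>, <-2,-1>, <-1,+0>; their common second difference is <+1,+1> (constant acceleration).
step 5: <-5,6> + <+0,+1> → <-5,7>
step 6: <-5,7> + <+1,+2> → <-4,9>

<-4,9>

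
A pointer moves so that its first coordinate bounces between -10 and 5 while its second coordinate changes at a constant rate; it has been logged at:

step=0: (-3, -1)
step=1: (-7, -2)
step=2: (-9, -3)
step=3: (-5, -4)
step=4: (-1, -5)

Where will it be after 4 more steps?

The first coordinate reflects between -10 and 5, moving 4 per step.
  step 5: -1 → 3
  step 6: 3 → 3
  step 7: 3 → -1
  step 8: -1 → -5
The second coordinate changes by -1 each step: at step 8 it is -9.

(-5, -9)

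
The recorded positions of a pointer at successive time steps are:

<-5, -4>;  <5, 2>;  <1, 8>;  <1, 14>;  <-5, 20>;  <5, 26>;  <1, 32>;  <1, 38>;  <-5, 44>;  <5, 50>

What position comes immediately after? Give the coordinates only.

<1, 56>

First: cycles through -5, 5, 1, 1 every 4 steps. Step 10 lands at position 2 of the cycle → 1.
Second: linear, +6 per step → 56 at step 10.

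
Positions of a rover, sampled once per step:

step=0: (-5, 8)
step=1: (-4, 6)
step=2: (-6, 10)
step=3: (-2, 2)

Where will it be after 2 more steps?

(6, -14)

The jumps are (+1, -2), (-2, +4), (+4, -8) — a geometric progression with ratio -2.
step 4: (-2, 2) + (-8, +16) → (-10, 18)
step 5: (-10, 18) + (+16, -32) → (6, -14)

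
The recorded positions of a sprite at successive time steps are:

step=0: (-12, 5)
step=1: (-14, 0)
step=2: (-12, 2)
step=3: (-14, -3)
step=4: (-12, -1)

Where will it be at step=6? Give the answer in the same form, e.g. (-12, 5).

(-12, -4)

The moves between consecutive positions are (-2, -5), (+2, +2), (-2, -5), (+2, +2); they repeat the 2-cycle [(-2, -5), (+2, +2)].
step 5: apply (-2, -5) → (-14, -6)
step 6: apply (+2, +2) → (-12, -4)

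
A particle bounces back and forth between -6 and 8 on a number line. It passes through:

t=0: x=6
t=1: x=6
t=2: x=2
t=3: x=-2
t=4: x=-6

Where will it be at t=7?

x=6

The value reflects between -6 and 8, moving 4 per step.
  step 5: -6 → -2
  step 6: -2 → 2
  step 7: 2 → 6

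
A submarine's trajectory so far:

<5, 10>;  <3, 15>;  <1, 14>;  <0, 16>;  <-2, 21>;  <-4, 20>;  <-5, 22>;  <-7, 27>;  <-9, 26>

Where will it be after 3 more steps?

The moves between consecutive positions are <-2, +5>, <-2, -1>, <-1, +2>, <-2, +5>, <-2, -1>, <-1, +2>, <-2, +5>, <-2, -1>; they repeat the 3-cycle [<-2, +5>, <-2, -1>, <-1, +2>].
step 9: apply <-1, +2> → <-10, 28>
step 10: apply <-2, +5> → <-12, 33>
step 11: apply <-2, -1> → <-14, 32>

<-14, 32>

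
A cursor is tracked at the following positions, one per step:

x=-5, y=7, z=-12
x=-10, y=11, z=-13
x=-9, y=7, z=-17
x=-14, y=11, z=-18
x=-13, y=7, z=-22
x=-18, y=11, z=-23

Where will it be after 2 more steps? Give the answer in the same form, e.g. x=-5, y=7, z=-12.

The moves between consecutive positions are (-5, +4, -1), (+1, -4, -4), (-5, +4, -1), (+1, -4, -4), (-5, +4, -1); they repeat the 2-cycle [(-5, +4, -1), (+1, -4, -4)].
step 6: apply (+1, -4, -4) → x=-17, y=7, z=-27
step 7: apply (-5, +4, -1) → x=-22, y=11, z=-28

x=-22, y=11, z=-28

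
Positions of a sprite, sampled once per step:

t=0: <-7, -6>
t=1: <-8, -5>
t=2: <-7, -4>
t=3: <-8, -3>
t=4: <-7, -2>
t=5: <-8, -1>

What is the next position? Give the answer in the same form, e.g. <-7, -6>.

First: cycles through -7, -8 every 2 steps. Step 6 lands at position 0 of the cycle → -7.
Second: linear, +1 per step → 0 at step 6.

<-7, 0>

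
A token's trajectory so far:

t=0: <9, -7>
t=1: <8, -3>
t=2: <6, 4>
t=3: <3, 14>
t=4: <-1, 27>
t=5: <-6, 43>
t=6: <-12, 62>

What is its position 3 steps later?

First differences are <-1, +4>, <-2, +7>, <-3, +10>, <-4, +13>, <-5, +16>, <-6, +19>; their common second difference is <-1, +3> (constant acceleration).
step 7: <-12, 62> + <-7, +22> → <-19, 84>
step 8: <-19, 84> + <-8, +25> → <-27, 109>
step 9: <-27, 109> + <-9, +28> → <-36, 137>

<-36, 137>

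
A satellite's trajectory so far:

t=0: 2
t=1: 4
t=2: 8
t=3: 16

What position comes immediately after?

The jumps are +2, +4, +8 — a geometric progression with ratio 2.
step 4: 16 + 16 → 32

32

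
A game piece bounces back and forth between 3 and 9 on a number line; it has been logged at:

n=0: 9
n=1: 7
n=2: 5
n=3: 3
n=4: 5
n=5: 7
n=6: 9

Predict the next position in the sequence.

The value travels 2 per step and bounces off the walls at 3 and 9.
  step 7: 9 → 7

7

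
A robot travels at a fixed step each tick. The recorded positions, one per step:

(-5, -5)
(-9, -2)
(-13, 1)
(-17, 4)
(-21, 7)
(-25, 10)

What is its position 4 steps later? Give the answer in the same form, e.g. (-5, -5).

Each step adds (-4, +3) to the position.
step 6: (-25, 10) + (-4, +3) → (-29, 13)
step 7: (-29, 13) + (-4, +3) → (-33, 16)
step 8: (-33, 16) + (-4, +3) → (-37, 19)
step 9: (-37, 19) + (-4, +3) → (-41, 22)

(-41, 22)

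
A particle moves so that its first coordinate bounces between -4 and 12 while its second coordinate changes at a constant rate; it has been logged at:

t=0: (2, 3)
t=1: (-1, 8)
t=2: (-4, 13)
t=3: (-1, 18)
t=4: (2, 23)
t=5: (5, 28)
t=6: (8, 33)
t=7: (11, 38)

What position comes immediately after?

(10, 43)

The first coordinate travels 3 per step and bounces off the walls at -4 and 12.
  step 8: 11 → 10
The second coordinate changes by +5 each step: at step 8 it is 43.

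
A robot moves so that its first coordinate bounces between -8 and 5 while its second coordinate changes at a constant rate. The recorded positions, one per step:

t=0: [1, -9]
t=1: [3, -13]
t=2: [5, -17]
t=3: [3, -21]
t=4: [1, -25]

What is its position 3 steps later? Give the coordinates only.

[-5, -37]

The first coordinate reflects between -8 and 5, moving 2 per step.
  step 5: 1 → -1
  step 6: -1 → -3
  step 7: -3 → -5
The second coordinate changes by -4 each step: at step 7 it is -37.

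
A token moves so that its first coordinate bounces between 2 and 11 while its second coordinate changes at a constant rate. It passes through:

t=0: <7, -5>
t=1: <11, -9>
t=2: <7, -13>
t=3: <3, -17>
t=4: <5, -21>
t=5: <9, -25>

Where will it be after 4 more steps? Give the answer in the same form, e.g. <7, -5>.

The first coordinate reflects between 2 and 11, moving 4 per step.
  step 6: 9 → 9
  step 7: 9 → 5
  step 8: 5 → 3
  step 9: 3 → 7
The second coordinate changes by -4 each step: at step 9 it is -41.

<7, -41>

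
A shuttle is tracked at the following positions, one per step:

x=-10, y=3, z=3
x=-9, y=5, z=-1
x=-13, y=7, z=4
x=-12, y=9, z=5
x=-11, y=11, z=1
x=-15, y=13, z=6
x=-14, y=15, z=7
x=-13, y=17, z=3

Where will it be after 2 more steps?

Differencing gives (+1, +2, -4), (-4, +2, +5), (+1, +2, +1), (+1, +2, -4), (-4, +2, +5), (+1, +2, +1), (+1, +2, -4). This is the pattern (+1, +2, -4), (-4, +2, +5), (+1, +2, +1) repeated.
step 8: apply (-4, +2, +5) → x=-17, y=19, z=8
step 9: apply (+1, +2, +1) → x=-16, y=21, z=9

x=-16, y=21, z=9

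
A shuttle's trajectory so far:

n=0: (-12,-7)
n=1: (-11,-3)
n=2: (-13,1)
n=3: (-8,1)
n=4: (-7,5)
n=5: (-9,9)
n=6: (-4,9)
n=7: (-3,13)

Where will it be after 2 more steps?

Differencing gives (+1,+4), (-2,+4), (+5,+0), (+1,+4), (-2,+4), (+5,+0), (+1,+4). This is the pattern (+1,+4), (-2,+4), (+5,+0) repeated.
step 8: apply (-2,+4) → (-5,17)
step 9: apply (+5,+0) → (0,17)

(0,17)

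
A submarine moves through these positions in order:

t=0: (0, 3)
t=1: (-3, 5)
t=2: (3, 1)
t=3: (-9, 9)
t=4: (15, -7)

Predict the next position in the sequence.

Consecutive displacements (-3, +2), (+6, -4), (-12, +8), (+24, -16) scale by a factor of -2 each step.
step 5: (15, -7) + (-48, +32) → (-33, 25)

(-33, 25)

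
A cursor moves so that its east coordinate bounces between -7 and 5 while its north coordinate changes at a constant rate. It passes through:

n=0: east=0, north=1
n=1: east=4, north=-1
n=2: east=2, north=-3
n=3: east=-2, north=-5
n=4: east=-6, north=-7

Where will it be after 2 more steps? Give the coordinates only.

The east coordinate reflects between -7 and 5, moving 4 per step.
  step 5: -6 → -4
  step 6: -4 → 0
The north coordinate changes by -2 each step: at step 6 it is -11.

east=0, north=-11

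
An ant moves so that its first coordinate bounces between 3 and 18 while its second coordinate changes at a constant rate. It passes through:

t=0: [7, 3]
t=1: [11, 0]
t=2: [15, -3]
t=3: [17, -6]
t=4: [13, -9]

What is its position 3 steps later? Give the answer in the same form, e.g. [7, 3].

[5, -18]

The first coordinate travels 4 per step and bounces off the walls at 3 and 18.
  step 5: 13 → 9
  step 6: 9 → 5
  step 7: 5 → 5
The second coordinate changes by -3 each step: at step 7 it is -18.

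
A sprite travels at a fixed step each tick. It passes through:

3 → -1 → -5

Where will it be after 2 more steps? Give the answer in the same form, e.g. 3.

-13

Constant displacement of -4 per step.
step 3: -5 − 4 → -9
step 4: -9 − 4 → -13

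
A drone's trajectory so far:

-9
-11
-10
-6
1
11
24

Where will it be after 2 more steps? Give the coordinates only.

59

Successive displacements: -2, +1, +4, +7, +10, +13 — each changes by +3.
step 7: 24 + 16 → 40
step 8: 40 + 19 → 59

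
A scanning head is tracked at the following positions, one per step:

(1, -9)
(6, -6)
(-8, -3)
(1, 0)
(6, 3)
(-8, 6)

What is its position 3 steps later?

(-8, 15)

The first coordinate repeats the cycle [1, 6, -8] with period 3; step 8 mod 3 = 2, giving -8.
The second coordinate changes by +3 each step, so at step 8 it is -9 + 8·(3) = 15.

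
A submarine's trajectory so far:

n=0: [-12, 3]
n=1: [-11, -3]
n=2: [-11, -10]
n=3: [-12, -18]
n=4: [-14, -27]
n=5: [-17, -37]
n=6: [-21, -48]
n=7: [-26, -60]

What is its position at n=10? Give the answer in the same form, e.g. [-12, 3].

[-47, -102]

Taking differences between consecutive positions: [+1, -6], [+0, -7], [-1, -8], [-2, -9], [-3, -10], [-4, -11], [-5, -12]. These grow by [-1, -1] each step.
step 8: [-26, -60] + [-6, -13] → [-32, -73]
step 9: [-32, -73] + [-7, -14] → [-39, -87]
step 10: [-39, -87] + [-8, -15] → [-47, -102]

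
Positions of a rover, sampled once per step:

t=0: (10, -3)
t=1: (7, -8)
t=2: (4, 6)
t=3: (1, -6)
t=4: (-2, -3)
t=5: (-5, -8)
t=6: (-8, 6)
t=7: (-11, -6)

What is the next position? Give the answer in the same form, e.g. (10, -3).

First: linear, -3 per step → -14 at step 8.
Second: cycles through -3, -8, 6, -6 every 4 steps. Step 8 lands at position 0 of the cycle → -3.

(-14, -3)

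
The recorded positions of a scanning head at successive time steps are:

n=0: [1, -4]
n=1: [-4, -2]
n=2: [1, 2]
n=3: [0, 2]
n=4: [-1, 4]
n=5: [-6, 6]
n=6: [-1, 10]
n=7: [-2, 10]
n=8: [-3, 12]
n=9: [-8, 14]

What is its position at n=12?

The moves between consecutive positions are [-5, +2], [+5, +4], [-1, +0], [-1, +2], [-5, +2], [+5, +4], [-1, +0], [-1, +2], [-5, +2]; they repeat the 4-cycle [[-5, +2], [+5, +4], [-1, +0], [-1, +2]].
step 10: apply [+5, +4] → [-3, 18]
step 11: apply [-1, +0] → [-4, 18]
step 12: apply [-1, +2] → [-5, 20]

[-5, 20]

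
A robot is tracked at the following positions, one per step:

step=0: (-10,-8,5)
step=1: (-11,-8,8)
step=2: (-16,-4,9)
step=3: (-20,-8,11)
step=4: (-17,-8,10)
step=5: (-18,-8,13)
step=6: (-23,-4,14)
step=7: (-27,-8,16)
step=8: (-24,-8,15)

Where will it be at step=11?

(-34,-8,21)

Step-to-step displacements: (-1,+0,+3), (-5,+4,+1), (-4,-4,+2), (+3,+0,-1), (-1,+0,+3), (-5,+4,+1), (-4,-4,+2), (+3,+0,-1) — a repeating cycle of length 4.
step 9: apply (-1,+0,+3) → (-25,-8,18)
step 10: apply (-5,+4,+1) → (-30,-4,19)
step 11: apply (-4,-4,+2) → (-34,-8,21)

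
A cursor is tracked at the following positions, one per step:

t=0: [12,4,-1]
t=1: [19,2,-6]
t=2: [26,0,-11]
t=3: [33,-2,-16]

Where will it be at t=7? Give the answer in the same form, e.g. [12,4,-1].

[61,-10,-36]

Each step adds [+7,-2,-5] to the position.
step 4: [33,-2,-16] + [+7,-2,-5] → [40,-4,-21]
step 5: [40,-4,-21] + [+7,-2,-5] → [47,-6,-26]
step 6: [47,-6,-26] + [+7,-2,-5] → [54,-8,-31]
step 7: [54,-8,-31] + [+7,-2,-5] → [61,-10,-36]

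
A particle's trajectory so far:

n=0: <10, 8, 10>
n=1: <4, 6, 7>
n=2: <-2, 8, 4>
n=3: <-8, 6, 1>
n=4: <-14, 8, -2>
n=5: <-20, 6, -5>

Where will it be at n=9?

The first coordinate changes by -6 each step, so at step 9 it is 10 + 9·(-6) = -44.
The second coordinate repeats the cycle [8, 6] with period 2; step 9 mod 2 = 1, giving 6.
The third coordinate changes by -3 each step, so at step 9 it is 10 + 9·(-3) = -17.

<-44, 6, -17>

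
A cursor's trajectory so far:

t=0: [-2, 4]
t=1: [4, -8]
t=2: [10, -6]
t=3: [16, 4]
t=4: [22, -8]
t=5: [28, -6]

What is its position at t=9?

The first coordinate changes by +6 each step, so at step 9 it is -2 + 9·(6) = 52.
The second coordinate repeats the cycle [4, -8, -6] with period 3; step 9 mod 3 = 0, giving 4.

[52, 4]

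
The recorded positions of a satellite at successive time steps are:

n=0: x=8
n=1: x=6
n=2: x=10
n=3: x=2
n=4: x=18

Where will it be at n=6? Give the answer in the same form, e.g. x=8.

Consecutive displacements -2, +4, -8, +16 scale by a factor of -2 each step.
step 5: 18 − 32 → x=-14
step 6: -14 + 64 → x=50

x=50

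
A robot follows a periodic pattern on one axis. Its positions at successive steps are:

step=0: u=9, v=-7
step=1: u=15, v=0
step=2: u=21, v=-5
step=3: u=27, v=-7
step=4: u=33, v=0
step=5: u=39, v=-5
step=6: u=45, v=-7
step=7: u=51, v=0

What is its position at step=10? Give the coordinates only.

u=69, v=0

The u coordinate changes by +6 each step, so at step 10 it is 9 + 10·(6) = 69.
The v coordinate repeats the cycle [-7, 0, -5] with period 3; step 10 mod 3 = 1, giving 0.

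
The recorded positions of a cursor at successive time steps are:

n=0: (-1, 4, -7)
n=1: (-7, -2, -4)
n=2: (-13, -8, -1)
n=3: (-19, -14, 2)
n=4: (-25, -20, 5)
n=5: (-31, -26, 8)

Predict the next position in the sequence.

The position changes by (-6, -6, +3) every step.
step 6: (-31, -26, 8) + (-6, -6, +3) → (-37, -32, 11)

(-37, -32, 11)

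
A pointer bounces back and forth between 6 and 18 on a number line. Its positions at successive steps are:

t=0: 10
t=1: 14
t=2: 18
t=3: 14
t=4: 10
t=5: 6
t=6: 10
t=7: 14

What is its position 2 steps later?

14

The value travels 4 per step and bounces off the walls at 6 and 18.
  step 8: 14 → 18
  step 9: 18 → 14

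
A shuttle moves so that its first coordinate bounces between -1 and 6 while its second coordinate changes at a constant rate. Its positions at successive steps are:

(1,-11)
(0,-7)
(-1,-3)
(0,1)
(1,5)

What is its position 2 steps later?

The first coordinate reflects between -1 and 6, moving 1 per step.
  step 5: 1 → 2
  step 6: 2 → 3
The second coordinate changes by +4 each step: at step 6 it is 13.

(3,13)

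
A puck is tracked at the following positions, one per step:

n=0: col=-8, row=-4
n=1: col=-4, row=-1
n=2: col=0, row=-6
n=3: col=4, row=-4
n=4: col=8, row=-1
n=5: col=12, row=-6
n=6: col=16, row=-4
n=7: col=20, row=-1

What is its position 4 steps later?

col=36, row=-6

The col coordinate changes by +4 each step, so at step 11 it is -8 + 11·(4) = 36.
The row coordinate repeats the cycle [-4, -1, -6] with period 3; step 11 mod 3 = 2, giving -6.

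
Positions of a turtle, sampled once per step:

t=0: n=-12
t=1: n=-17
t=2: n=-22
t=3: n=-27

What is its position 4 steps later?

n=-47

The position changes by -5 every step.
step 4: -27 − 5 → n=-32
step 5: -32 − 5 → n=-37
step 6: -37 − 5 → n=-42
step 7: -42 − 5 → n=-47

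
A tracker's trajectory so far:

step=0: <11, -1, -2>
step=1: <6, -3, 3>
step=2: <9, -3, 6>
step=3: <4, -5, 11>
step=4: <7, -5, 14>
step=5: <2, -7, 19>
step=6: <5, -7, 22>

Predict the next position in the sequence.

The moves between consecutive positions are <-5, -2, +5>, <+3, +0, +3>, <-5, -2, +5>, <+3, +0, +3>, <-5, -2, +5>, <+3, +0, +3>; they repeat the 2-cycle [<-5, -2, +5>, <+3, +0, +3>].
step 7: apply <-5, -2, +5> → <0, -9, 27>

<0, -9, 27>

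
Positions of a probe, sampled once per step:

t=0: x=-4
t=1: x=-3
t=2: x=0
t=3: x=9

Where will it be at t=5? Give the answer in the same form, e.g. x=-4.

Step-to-step displacements: +1, +3, +9; each is 3× the previous.
step 4: 9 + 27 → x=36
step 5: 36 + 81 → x=117

x=117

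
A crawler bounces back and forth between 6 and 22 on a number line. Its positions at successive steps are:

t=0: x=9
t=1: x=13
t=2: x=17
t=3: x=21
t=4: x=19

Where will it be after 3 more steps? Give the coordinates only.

The value travels 4 per step and bounces off the walls at 6 and 22.
  step 5: 19 → 15
  step 6: 15 → 11
  step 7: 11 → 7

x=7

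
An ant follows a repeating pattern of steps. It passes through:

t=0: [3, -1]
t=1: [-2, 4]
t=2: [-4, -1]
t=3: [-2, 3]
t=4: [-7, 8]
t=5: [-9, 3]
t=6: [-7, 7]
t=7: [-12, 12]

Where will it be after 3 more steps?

[-17, 16]

The moves between consecutive positions are [-5, +5], [-2, -5], [+2, +4], [-5, +5], [-2, -5], [+2, +4], [-5, +5]; they repeat the 3-cycle [[-5, +5], [-2, -5], [+2, +4]].
step 8: apply [-2, -5] → [-14, 7]
step 9: apply [+2, +4] → [-12, 11]
step 10: apply [-5, +5] → [-17, 16]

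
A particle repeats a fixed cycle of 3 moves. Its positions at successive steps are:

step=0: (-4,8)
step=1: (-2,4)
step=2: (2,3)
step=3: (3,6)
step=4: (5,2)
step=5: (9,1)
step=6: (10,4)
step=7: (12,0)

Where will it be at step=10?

(19,-2)

Step-to-step displacements: (+2,-4), (+4,-1), (+1,+3), (+2,-4), (+4,-1), (+1,+3), (+2,-4) — a repeating cycle of length 3.
step 8: apply (+4,-1) → (16,-1)
step 9: apply (+1,+3) → (17,2)
step 10: apply (+2,-4) → (19,-2)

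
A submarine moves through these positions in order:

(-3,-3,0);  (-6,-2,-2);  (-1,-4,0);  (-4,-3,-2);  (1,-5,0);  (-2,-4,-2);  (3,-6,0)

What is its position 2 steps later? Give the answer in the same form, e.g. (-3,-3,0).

Step-to-step displacements: (-3,+1,-2), (+5,-2,+2), (-3,+1,-2), (+5,-2,+2), (-3,+1,-2), (+5,-2,+2) — a repeating cycle of length 2.
step 7: apply (-3,+1,-2) → (0,-5,-2)
step 8: apply (+5,-2,+2) → (5,-7,0)

(5,-7,0)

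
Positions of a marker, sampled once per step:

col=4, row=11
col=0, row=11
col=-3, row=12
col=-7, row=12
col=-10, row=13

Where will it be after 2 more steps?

Step-to-step displacements: (-4, +0), (-3, +1), (-4, +0), (-3, +1) — a repeating cycle of length 2.
step 5: apply (-4, +0) → col=-14, row=13
step 6: apply (-3, +1) → col=-17, row=14

col=-17, row=14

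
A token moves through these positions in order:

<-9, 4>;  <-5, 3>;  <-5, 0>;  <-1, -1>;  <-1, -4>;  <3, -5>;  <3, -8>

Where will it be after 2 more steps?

<7, -12>

Differencing gives <+4, -1>, <+0, -3>, <+4, -1>, <+0, -3>, <+4, -1>, <+0, -3>. This is the pattern <+4, -1>, <+0, -3> repeated.
step 7: apply <+4, -1> → <7, -9>
step 8: apply <+0, -3> → <7, -12>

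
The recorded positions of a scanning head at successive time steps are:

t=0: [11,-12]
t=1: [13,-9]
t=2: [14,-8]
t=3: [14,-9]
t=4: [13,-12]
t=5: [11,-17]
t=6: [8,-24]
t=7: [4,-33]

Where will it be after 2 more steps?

[-7,-57]

Taking differences between consecutive positions: [+2,+3], [+1,+1], [+0,-1], [-1,-3], [-2,-5], [-3,-7], [-4,-9]. These grow by [-1,-2] each step.
step 8: [4,-33] + [-5,-11] → [-1,-44]
step 9: [-1,-44] + [-6,-13] → [-7,-57]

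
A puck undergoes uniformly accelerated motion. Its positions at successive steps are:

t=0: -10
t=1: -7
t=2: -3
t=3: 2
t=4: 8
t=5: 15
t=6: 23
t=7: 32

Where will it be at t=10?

65

Successive displacements: +3, +4, +5, +6, +7, +8, +9 — each changes by +1.
step 8: 32 + 10 → 42
step 9: 42 + 11 → 53
step 10: 53 + 12 → 65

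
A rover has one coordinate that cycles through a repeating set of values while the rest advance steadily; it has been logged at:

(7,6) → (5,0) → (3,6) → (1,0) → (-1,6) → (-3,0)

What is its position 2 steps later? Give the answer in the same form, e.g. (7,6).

(-7,0)

The first coordinate changes by -2 each step, so at step 7 it is 7 + 7·(-2) = -7.
The second coordinate repeats the cycle [6, 0] with period 2; step 7 mod 2 = 1, giving 0.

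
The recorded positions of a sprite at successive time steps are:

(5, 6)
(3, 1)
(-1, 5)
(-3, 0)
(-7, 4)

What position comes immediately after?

(-9, -1)

The moves between consecutive positions are (-2, -5), (-4, +4), (-2, -5), (-4, +4); they repeat the 2-cycle [(-2, -5), (-4, +4)].
step 5: apply (-2, -5) → (-9, -1)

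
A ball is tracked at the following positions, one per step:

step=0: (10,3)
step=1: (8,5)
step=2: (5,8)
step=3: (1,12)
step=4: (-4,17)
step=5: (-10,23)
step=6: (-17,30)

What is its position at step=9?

Taking differences between consecutive positions: (-2,+2), (-3,+3), (-4,+4), (-5,+5), (-6,+6), (-7,+7). These grow by (-1,+1) each step.
step 7: (-17,30) + (-8,+8) → (-25,38)
step 8: (-25,38) + (-9,+9) → (-34,47)
step 9: (-34,47) + (-10,+10) → (-44,57)

(-44,57)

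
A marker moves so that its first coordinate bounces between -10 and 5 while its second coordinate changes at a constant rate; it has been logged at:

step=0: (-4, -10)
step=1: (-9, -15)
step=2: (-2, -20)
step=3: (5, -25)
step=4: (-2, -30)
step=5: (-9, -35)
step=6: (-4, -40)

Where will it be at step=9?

(-7, -55)

The first coordinate reflects between -10 and 5, moving 7 per step.
  step 7: -4 → 3
  step 8: 3 → 0
  step 9: 0 → -7
The second coordinate changes by -5 each step: at step 9 it is -55.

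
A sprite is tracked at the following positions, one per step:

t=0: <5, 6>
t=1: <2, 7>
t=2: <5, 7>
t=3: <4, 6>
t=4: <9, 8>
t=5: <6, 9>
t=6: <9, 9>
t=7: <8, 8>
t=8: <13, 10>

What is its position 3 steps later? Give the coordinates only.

Step-to-step displacements: <-3, +1>, <+3, +0>, <-1, -1>, <+5, +2>, <-3, +1>, <+3, +0>, <-1, -1>, <+5, +2> — a repeating cycle of length 4.
step 9: apply <-3, +1> → <10, 11>
step 10: apply <+3, +0> → <13, 11>
step 11: apply <-1, -1> → <12, 10>

<12, 10>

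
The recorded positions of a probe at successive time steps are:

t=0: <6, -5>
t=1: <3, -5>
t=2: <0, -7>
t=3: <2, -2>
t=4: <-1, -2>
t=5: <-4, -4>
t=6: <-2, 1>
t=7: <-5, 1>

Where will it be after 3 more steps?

<-9, 4>

Differencing gives <-3, +0>, <-3, -2>, <+2, +5>, <-3, +0>, <-3, -2>, <+2, +5>, <-3, +0>. This is the pattern <-3, +0>, <-3, -2>, <+2, +5> repeated.
step 8: apply <-3, -2> → <-8, -1>
step 9: apply <+2, +5> → <-6, 4>
step 10: apply <-3, +0> → <-9, 4>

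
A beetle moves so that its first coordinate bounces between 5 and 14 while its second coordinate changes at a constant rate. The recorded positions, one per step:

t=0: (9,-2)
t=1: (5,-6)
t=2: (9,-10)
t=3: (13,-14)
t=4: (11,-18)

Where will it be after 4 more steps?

The first coordinate travels 4 per step and bounces off the walls at 5 and 14.
  step 5: 11 → 7
  step 6: 7 → 7
  step 7: 7 → 11
  step 8: 11 → 13
The second coordinate changes by -4 each step: at step 8 it is -34.

(13,-34)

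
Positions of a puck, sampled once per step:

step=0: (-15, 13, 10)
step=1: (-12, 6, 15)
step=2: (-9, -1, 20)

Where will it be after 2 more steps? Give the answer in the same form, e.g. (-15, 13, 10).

Constant displacement of (+3, -7, +5) per step.
step 3: (-9, -1, 20) + (+3, -7, +5) → (-6, -8, 25)
step 4: (-6, -8, 25) + (+3, -7, +5) → (-3, -15, 30)

(-3, -15, 30)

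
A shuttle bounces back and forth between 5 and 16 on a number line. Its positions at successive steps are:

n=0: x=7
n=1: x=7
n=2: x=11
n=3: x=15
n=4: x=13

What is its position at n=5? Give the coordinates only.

x=9

The value reflects between 5 and 16, moving 4 per step.
  step 5: 13 → 9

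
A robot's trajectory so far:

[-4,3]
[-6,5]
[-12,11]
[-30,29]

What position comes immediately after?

[-84,83]

Consecutive displacements [-2,+2], [-6,+6], [-18,+18] scale by a factor of 3 each step.
step 4: [-30,29] + [-54,+54] → [-84,83]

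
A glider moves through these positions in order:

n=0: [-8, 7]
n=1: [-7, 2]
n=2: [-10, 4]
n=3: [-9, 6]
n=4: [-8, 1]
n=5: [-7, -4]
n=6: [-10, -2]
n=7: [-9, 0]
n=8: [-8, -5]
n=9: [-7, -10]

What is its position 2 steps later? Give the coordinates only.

[-9, -6]

Differencing gives [+1, -5], [-3, +2], [+1, +2], [+1, -5], [+1, -5], [-3, +2], [+1, +2], [+1, -5], [+1, -5]. This is the pattern [+1, -5], [-3, +2], [+1, +2], [+1, -5] repeated.
step 10: apply [-3, +2] → [-10, -8]
step 11: apply [+1, +2] → [-9, -6]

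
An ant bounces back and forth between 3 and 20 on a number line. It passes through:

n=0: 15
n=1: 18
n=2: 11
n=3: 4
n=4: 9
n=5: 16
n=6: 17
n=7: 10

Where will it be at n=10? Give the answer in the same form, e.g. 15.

17

The value reflects between 3 and 20, moving 7 per step.
  step 8: 10 → 3
  step 9: 3 → 10
  step 10: 10 → 17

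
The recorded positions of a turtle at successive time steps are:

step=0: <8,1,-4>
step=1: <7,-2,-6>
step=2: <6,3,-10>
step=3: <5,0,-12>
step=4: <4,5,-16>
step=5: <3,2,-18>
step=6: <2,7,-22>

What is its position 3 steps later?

<-1,6,-30>

Step-to-step displacements: <-1,-3,-2>, <-1,+5,-4>, <-1,-3,-2>, <-1,+5,-4>, <-1,-3,-2>, <-1,+5,-4> — a repeating cycle of length 2.
step 7: apply <-1,-3,-2> → <1,4,-24>
step 8: apply <-1,+5,-4> → <0,9,-28>
step 9: apply <-1,-3,-2> → <-1,6,-30>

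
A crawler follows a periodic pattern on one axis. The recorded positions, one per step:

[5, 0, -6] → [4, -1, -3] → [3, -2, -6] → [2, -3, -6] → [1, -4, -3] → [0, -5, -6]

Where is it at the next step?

The first coordinate changes by -1 each step, so at step 6 it is 5 + 6·(-1) = -1.
The second coordinate changes by -1 each step, so at step 6 it is 0 + 6·(-1) = -6.
The third coordinate repeats the cycle [-6, -3, -6] with period 3; step 6 mod 3 = 0, giving -6.

[-1, -6, -6]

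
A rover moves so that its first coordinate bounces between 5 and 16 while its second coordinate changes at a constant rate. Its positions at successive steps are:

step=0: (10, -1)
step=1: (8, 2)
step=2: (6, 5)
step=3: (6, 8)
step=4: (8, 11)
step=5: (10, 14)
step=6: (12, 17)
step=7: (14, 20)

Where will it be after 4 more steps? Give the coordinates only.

(10, 32)

The first coordinate reflects between 5 and 16, moving 2 per step.
  step 8: 14 → 16
  step 9: 16 → 14
  step 10: 14 → 12
  step 11: 12 → 10
The second coordinate changes by +3 each step: at step 11 it is 32.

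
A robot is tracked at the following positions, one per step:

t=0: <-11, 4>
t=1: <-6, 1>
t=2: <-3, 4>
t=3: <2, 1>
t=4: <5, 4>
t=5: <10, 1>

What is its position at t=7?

<18, 1>

The moves between consecutive positions are <+5, -3>, <+3, +3>, <+5, -3>, <+3, +3>, <+5, -3>; they repeat the 2-cycle [<+5, -3>, <+3, +3>].
step 6: apply <+3, +3> → <13, 4>
step 7: apply <+5, -3> → <18, 1>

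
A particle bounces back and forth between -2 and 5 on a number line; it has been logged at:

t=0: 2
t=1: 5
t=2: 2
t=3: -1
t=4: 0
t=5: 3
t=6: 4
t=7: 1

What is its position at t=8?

-2

The value travels 3 per step and bounces off the walls at -2 and 5.
  step 8: 1 → -2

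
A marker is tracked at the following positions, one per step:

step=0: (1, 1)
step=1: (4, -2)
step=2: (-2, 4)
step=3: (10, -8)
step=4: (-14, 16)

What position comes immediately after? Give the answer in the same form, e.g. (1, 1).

(34, -32)

The jumps are (+3, -3), (-6, +6), (+12, -12), (-24, +24) — a geometric progression with ratio -2.
step 5: (-14, 16) + (+48, -48) → (34, -32)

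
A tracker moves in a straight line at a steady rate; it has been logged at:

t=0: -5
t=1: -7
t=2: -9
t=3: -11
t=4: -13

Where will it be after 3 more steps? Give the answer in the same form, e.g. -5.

The position changes by -2 every step.
step 5: -13 − 2 → -15
step 6: -15 − 2 → -17
step 7: -17 − 2 → -19

-19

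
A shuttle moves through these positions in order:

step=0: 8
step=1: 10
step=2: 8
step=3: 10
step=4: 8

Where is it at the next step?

10

Step-to-step displacements: +2, -2, +2, -2; each is -1× the previous.
step 5: 8 + 2 → 10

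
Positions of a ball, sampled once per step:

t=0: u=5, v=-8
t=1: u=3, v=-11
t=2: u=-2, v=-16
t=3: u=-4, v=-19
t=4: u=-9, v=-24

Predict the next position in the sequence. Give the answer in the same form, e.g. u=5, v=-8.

u=-11, v=-27

Differencing gives (-2, -3), (-5, -5), (-2, -3), (-5, -5). This is the pattern (-2, -3), (-5, -5) repeated.
step 5: apply (-2, -3) → u=-11, v=-27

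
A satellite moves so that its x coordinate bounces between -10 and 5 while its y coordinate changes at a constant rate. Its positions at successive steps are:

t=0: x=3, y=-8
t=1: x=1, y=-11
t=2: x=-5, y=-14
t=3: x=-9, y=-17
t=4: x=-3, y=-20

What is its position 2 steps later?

The x coordinate travels 6 per step and bounces off the walls at -10 and 5.
  step 5: -3 → 3
  step 6: 3 → 1
The y coordinate changes by -3 each step: at step 6 it is -26.

x=1, y=-26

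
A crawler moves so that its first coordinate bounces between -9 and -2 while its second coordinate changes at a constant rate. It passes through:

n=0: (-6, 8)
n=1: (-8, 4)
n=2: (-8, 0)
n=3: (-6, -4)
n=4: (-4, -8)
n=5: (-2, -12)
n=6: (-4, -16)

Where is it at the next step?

(-6, -20)

The first coordinate travels 2 per step and bounces off the walls at -9 and -2.
  step 7: -4 → -6
The second coordinate changes by -4 each step: at step 7 it is -20.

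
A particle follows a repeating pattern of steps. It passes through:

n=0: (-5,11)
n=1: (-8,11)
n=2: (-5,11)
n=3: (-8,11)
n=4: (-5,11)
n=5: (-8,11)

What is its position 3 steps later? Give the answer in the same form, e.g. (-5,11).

(-5,11)

Step-to-step displacements: (-3,+0), (+3,+0), (-3,+0), (+3,+0), (-3,+0) — a repeating cycle of length 2.
step 6: apply (+3,+0) → (-5,11)
step 7: apply (-3,+0) → (-8,11)
step 8: apply (+3,+0) → (-5,11)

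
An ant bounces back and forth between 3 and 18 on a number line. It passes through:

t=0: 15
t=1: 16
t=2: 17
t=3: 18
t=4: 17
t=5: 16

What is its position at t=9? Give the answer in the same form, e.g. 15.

The value reflects between 3 and 18, moving 1 per step.
  step 6: 16 → 15
  step 7: 15 → 14
  step 8: 14 → 13
  step 9: 13 → 12

12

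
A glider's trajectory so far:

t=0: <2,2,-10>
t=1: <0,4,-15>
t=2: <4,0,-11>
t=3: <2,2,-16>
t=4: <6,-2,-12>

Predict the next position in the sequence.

<4,0,-17>

The moves between consecutive positions are <-2,+2,-5>, <+4,-4,+4>, <-2,+2,-5>, <+4,-4,+4>; they repeat the 2-cycle [<-2,+2,-5>, <+4,-4,+4>].
step 5: apply <-2,+2,-5> → <4,0,-17>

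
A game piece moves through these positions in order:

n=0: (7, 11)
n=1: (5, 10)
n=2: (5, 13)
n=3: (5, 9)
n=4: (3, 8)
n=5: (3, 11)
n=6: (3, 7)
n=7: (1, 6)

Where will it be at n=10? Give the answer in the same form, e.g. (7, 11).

Step-to-step displacements: (-2, -1), (+0, +3), (+0, -4), (-2, -1), (+0, +3), (+0, -4), (-2, -1) — a repeating cycle of length 3.
step 8: apply (+0, +3) → (1, 9)
step 9: apply (+0, -4) → (1, 5)
step 10: apply (-2, -1) → (-1, 4)

(-1, 4)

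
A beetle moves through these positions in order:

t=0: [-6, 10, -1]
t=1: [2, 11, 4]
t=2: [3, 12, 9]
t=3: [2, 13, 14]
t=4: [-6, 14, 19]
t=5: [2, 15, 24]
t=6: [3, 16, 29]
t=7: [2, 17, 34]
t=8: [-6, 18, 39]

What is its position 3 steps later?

First: cycles through -6, 2, 3, 2 every 4 steps. Step 11 lands at position 3 of the cycle → 2.
Second: linear, +1 per step → 21 at step 11.
Third: linear, +5 per step → 54 at step 11.

[2, 21, 54]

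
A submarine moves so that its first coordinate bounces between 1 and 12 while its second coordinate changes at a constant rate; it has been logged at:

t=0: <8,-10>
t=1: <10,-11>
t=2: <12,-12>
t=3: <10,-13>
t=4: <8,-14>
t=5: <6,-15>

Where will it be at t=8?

<2,-18>

The first coordinate travels 2 per step and bounces off the walls at 1 and 12.
  step 6: 6 → 4
  step 7: 4 → 2
  step 8: 2 → 2
The second coordinate changes by -1 each step: at step 8 it is -18.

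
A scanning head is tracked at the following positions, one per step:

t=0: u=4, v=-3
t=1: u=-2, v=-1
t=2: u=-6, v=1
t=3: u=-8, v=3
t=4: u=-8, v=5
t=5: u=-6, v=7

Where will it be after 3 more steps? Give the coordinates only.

Taking differences between consecutive positions: (-6, +2), (-4, +2), (-2, +2), (+0, +2), (+2, +2). These grow by (+2, +0) each step.
step 6: u=-6, v=7 + (+4, +2) → u=-2, v=9
step 7: u=-2, v=9 + (+6, +2) → u=4, v=11
step 8: u=4, v=11 + (+8, +2) → u=12, v=13

u=12, v=13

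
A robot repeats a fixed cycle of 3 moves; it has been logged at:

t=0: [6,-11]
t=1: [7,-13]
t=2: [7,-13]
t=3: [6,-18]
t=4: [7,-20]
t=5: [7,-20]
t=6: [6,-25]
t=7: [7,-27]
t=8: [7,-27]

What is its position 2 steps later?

Step-to-step displacements: [+1,-2], [+0,+0], [-1,-5], [+1,-2], [+0,+0], [-1,-5], [+1,-2], [+0,+0] — a repeating cycle of length 3.
step 9: apply [-1,-5] → [6,-32]
step 10: apply [+1,-2] → [7,-34]

[7,-34]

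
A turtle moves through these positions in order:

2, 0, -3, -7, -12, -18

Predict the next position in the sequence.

Successive displacements: -2, -3, -4, -5, -6 — each changes by -1.
step 6: -18 − 7 → -25

-25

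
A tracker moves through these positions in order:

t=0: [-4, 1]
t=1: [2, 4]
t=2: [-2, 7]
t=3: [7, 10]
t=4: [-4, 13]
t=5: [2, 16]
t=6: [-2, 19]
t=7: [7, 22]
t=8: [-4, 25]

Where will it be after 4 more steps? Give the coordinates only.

[-4, 37]

First: cycles through -4, 2, -2, 7 every 4 steps. Step 12 lands at position 0 of the cycle → -4.
Second: linear, +3 per step → 37 at step 12.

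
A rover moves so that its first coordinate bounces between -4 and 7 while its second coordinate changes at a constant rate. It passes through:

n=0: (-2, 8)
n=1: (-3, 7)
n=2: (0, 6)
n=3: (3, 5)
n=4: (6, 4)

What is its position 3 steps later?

The first coordinate travels 3 per step and bounces off the walls at -4 and 7.
  step 5: 6 → 5
  step 6: 5 → 2
  step 7: 2 → -1
The second coordinate changes by -1 each step: at step 7 it is 1.

(-1, 1)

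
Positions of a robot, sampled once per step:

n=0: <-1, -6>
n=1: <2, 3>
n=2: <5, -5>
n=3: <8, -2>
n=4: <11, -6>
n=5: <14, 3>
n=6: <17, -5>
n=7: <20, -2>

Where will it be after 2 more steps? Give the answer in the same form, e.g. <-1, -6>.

First: linear, +3 per step → 26 at step 9.
Second: cycles through -6, 3, -5, -2 every 4 steps. Step 9 lands at position 1 of the cycle → 3.

<26, 3>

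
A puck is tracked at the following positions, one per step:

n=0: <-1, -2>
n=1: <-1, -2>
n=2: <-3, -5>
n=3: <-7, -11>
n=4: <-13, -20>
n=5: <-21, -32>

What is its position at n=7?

<-43, -65>

Taking differences between consecutive positions: <+0, +0>, <-2, -3>, <-4, -6>, <-6, -9>, <-8, -12>. These grow by <-2, -3> each step.
step 6: <-21, -32> + <-10, -15> → <-31, -47>
step 7: <-31, -47> + <-12, -18> → <-43, -65>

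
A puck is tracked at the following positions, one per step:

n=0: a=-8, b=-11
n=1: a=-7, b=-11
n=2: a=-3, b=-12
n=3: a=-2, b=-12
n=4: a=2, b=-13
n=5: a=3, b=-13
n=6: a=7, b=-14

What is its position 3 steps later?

Differencing gives (+1, +0), (+4, -1), (+1, +0), (+4, -1), (+1, +0), (+4, -1). This is the pattern (+1, +0), (+4, -1) repeated.
step 7: apply (+1, +0) → a=8, b=-14
step 8: apply (+4, -1) → a=12, b=-15
step 9: apply (+1, +0) → a=13, b=-15

a=13, b=-15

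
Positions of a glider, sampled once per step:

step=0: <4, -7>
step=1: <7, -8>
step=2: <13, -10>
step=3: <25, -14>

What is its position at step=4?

<49, -22>

Consecutive displacements <+3, -1>, <+6, -2>, <+12, -4> scale by a factor of 2 each step.
step 4: <25, -14> + <+24, -8> → <49, -22>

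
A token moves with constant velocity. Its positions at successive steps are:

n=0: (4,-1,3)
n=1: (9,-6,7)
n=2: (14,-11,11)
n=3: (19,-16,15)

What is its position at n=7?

The position changes by (+5,-5,+4) every step.
step 4: (19,-16,15) + (+5,-5,+4) → (24,-21,19)
step 5: (24,-21,19) + (+5,-5,+4) → (29,-26,23)
step 6: (29,-26,23) + (+5,-5,+4) → (34,-31,27)
step 7: (34,-31,27) + (+5,-5,+4) → (39,-36,31)

(39,-36,31)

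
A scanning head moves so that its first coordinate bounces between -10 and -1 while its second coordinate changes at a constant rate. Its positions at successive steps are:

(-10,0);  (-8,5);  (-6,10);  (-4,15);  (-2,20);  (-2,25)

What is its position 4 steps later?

The first coordinate travels 2 per step and bounces off the walls at -10 and -1.
  step 6: -2 → -4
  step 7: -4 → -6
  step 8: -6 → -8
  step 9: -8 → -10
The second coordinate changes by +5 each step: at step 9 it is 45.

(-10,45)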